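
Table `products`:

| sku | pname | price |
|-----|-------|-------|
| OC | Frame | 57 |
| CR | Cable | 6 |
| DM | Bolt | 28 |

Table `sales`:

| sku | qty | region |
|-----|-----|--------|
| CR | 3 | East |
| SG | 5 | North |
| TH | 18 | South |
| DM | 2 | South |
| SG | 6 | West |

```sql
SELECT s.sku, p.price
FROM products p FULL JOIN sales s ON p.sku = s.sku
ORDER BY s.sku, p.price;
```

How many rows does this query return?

6

FULL OUTER JOIN keeps every row from both sides; unmatched rows get NULL for the other side's columns.
Matching on p.sku = s.sku.
- p (sku=OC) has no partner → padded with NULL.
- p (sku=CR) pairs with 1 row(s) of s.
- p (sku=DM) pairs with 1 row(s) of s.
- 3 s row(s) had no p match → kept, p columns NULL.
Total: 2 matched + 4 padded = 6 rows.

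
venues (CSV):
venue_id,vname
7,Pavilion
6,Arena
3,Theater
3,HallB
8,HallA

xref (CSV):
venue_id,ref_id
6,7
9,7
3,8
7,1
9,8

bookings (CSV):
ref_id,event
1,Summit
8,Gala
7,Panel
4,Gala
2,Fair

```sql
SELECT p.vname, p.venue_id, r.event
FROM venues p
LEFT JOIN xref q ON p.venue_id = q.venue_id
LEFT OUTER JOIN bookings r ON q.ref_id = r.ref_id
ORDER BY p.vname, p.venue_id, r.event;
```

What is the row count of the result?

Evaluate left to right. First `venues p LEFT JOIN xref q` on venue_id: 5 row(s).
Then LEFT JOIN `bookings r` on ref_id: each of those 5 rows is kept; rows whose q.ref_id has no match in r get NULL for r's columns.
Result: 5 row(s).

5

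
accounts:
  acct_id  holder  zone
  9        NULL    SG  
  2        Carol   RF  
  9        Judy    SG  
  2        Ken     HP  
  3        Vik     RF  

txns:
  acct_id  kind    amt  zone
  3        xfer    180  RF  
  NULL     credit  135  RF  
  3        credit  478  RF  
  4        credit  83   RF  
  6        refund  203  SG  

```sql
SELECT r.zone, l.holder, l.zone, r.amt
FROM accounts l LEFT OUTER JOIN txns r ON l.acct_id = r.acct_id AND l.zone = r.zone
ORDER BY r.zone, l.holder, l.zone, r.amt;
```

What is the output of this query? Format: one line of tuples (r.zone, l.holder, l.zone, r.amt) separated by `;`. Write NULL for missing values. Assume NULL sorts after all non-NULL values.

LEFT JOIN keeps every row from `accounts`; unmatched rows get NULL for `txns`'s columns.
Matching on l.acct_id = r.acct_id AND l.zone = r.zone. A NULL in a compared column never satisfies the condition.
- l row (acct_id=9, zone=SG): no match → kept, r columns NULL.
- l row (acct_id=2, zone=RF): no match → kept, r columns NULL.
- l row (acct_id=9, zone=SG): no match → kept, r columns NULL.
- l row (acct_id=2, zone=HP): no match → kept, r columns NULL.
- l row (acct_id=3, zone=RF): matches 2 r row(s) → 2 output row(s).
After projecting and ordering:
r.zone | l.holder | l.zone | r.amt
RF | Vik | RF | 180
RF | Vik | RF | 478
NULL | Carol | RF | NULL
NULL | Judy | SG | NULL
NULL | Ken | HP | NULL
NULL | NULL | SG | NULL

(RF, Vik, RF, 180); (RF, Vik, RF, 478); (NULL, Carol, RF, NULL); (NULL, Judy, SG, NULL); (NULL, Ken, HP, NULL); (NULL, NULL, SG, NULL)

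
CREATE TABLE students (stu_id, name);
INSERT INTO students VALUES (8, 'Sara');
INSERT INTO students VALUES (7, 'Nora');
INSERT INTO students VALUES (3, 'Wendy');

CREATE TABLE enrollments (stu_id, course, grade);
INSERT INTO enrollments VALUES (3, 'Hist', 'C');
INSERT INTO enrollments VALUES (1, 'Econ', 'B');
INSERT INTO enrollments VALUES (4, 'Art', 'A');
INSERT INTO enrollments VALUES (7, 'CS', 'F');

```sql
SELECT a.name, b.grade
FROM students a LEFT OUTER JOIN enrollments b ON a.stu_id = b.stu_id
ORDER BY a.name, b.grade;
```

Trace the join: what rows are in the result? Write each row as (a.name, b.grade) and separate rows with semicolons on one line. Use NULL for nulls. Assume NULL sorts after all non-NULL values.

LEFT JOIN keeps every row from `students`; unmatched rows get NULL for `enrollments`'s columns.
Matching on a.stu_id = b.stu_id.
- a[0] stu_id=8 → no match; kept with NULLs on the b side.
- a[1] stu_id=7 → 1 match(es) in b → 1 row(s).
- a[2] stu_id=3 → 1 match(es) in b → 1 row(s).
After projecting and ordering:
a.name | b.grade
Nora | F
Sara | NULL
Wendy | C

(Nora, F); (Sara, NULL); (Wendy, C)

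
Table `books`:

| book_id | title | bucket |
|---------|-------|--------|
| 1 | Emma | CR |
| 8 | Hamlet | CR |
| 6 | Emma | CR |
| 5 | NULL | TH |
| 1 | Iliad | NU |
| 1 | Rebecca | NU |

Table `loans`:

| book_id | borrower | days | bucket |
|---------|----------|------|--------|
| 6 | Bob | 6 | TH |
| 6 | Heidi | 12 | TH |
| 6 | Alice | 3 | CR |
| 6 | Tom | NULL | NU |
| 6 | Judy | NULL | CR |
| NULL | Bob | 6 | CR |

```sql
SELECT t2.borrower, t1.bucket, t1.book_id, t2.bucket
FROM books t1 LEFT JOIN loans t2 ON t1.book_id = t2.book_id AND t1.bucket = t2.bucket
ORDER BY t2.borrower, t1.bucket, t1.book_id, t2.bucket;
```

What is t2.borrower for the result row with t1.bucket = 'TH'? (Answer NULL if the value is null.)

LEFT JOIN keeps every row from `books`; unmatched rows get NULL for `loans`'s columns.
Matching on t1.book_id = t2.book_id AND t1.bucket = t2.bucket. A NULL in a compared column never satisfies the condition.
Matched pairs: 2; unmatched t1 rows kept: 5.

NULL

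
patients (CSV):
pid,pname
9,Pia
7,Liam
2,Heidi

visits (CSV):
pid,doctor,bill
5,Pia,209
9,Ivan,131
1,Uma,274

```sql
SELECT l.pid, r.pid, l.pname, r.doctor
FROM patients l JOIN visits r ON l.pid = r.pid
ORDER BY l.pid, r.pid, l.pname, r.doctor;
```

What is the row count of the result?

1

INNER JOIN keeps only pairs where the ON condition holds.
Matching on l.pid = r.pid.
Matched pairs: 1.
Total: 1 rows.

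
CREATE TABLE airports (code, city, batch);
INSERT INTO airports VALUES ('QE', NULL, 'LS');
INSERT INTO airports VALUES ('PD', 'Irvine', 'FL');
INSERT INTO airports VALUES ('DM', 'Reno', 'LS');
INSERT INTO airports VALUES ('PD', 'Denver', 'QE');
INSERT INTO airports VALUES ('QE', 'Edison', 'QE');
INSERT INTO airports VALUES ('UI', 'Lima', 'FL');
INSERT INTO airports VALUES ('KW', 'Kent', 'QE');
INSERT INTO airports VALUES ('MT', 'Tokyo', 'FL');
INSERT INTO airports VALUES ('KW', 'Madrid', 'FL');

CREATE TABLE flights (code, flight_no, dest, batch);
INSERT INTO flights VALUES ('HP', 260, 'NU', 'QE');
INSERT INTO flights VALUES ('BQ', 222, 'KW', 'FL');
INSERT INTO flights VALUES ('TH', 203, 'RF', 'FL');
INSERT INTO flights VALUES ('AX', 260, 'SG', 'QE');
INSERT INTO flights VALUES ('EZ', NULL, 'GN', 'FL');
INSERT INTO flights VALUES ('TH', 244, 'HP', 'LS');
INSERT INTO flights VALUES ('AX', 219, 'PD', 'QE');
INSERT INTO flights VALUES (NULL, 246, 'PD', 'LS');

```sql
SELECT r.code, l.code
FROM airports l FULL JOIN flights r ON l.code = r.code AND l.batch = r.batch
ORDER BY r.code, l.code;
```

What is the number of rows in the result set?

FULL OUTER JOIN keeps every row from both sides; unmatched rows get NULL for the other side's columns.
Matching on l.code = r.code AND l.batch = r.batch. A NULL in a compared column never satisfies the condition.
- code=QE, batch=LS: no r row matches, row kept with r columns NULL.
- code=PD, batch=FL: no r row matches, row kept with r columns NULL.
- code=DM, batch=LS: no r row matches, row kept with r columns NULL.
- code=PD, batch=QE: no r row matches, row kept with r columns NULL.
- code=QE, batch=QE: no r row matches, row kept with r columns NULL.
- code=UI, batch=FL: no r row matches, row kept with r columns NULL.
- code=KW, batch=QE: no r row matches, row kept with r columns NULL.
- code=MT, batch=FL: no r row matches, row kept with r columns NULL.
- code=KW, batch=FL: no r row matches, row kept with r columns NULL.
- 8 r row(s) had no l match → kept, l columns NULL.
Total: 0 matched + 17 padded = 17 rows.

17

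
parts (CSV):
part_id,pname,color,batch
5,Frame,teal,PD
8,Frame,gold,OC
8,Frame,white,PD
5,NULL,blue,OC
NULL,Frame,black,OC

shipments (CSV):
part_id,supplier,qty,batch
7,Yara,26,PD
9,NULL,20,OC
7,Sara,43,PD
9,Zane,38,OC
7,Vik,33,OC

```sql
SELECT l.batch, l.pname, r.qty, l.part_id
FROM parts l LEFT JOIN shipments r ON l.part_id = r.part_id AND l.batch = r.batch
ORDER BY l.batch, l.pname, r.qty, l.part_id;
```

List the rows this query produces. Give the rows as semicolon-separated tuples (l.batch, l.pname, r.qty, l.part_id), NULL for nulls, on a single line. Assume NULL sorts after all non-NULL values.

LEFT JOIN keeps every row from `parts`; unmatched rows get NULL for `shipments`'s columns.
Matching on l.part_id = r.part_id AND l.batch = r.batch. A NULL in a compared column never satisfies the condition.
Matched pairs: 0; unmatched l rows kept: 5.

(OC, Frame, NULL, 8); (OC, Frame, NULL, NULL); (OC, NULL, NULL, 5); (PD, Frame, NULL, 5); (PD, Frame, NULL, 8)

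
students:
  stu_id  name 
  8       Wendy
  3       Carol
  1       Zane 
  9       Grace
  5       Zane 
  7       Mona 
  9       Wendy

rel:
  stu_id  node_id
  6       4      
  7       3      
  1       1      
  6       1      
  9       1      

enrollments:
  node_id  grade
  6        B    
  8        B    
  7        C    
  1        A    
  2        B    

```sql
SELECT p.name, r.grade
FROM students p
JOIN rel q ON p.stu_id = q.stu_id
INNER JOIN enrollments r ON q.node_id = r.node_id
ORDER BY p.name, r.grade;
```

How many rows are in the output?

3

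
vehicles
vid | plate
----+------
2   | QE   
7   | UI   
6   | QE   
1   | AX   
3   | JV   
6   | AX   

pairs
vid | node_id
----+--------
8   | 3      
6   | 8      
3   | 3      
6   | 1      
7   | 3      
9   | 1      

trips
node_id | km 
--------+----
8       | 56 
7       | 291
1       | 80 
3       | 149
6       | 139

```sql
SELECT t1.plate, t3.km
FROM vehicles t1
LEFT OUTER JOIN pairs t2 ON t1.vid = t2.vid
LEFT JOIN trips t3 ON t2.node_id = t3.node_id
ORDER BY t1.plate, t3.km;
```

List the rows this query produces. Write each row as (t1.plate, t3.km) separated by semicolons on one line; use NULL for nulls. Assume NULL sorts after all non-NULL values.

(AX, 56); (AX, 80); (AX, NULL); (JV, 149); (QE, 56); (QE, 80); (QE, NULL); (UI, 149)

Joins associate left-to-right: vehicles LEFT JOIN pairs on vid gives 8 intermediate row(s).
Then LEFT JOIN `trips t3` on node_id: each of those 8 rows is kept; rows whose t2.node_id has no match in t3 get NULL for t3's columns.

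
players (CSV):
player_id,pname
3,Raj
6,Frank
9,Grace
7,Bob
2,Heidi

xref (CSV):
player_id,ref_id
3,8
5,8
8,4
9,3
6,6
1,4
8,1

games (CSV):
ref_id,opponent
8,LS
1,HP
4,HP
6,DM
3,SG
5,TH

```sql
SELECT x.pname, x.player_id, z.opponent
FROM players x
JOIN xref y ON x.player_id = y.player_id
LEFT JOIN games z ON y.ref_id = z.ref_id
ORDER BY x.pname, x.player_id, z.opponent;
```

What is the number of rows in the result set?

3

Evaluate left to right. First `players x INNER JOIN xref y` on player_id: 3 row(s).
Then LEFT JOIN `games z` on ref_id: each of those 3 rows is kept; rows whose y.ref_id has no match in z get NULL for z's columns.
Result: 3 row(s).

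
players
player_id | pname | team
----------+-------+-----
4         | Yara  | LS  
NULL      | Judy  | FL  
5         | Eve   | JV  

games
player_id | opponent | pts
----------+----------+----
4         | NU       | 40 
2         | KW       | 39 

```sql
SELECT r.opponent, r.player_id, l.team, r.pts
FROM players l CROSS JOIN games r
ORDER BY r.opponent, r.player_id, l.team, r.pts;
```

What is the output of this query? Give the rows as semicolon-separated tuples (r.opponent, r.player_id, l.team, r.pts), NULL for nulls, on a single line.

CROSS JOIN pairs every row of `players` with every row of `games`: 3 × 2 = 6 rows.
After projecting and ordering:
r.opponent | r.player_id | l.team | r.pts
KW | 2 | FL | 39
KW | 2 | JV | 39
KW | 2 | LS | 39
NU | 4 | FL | 40
NU | 4 | JV | 40
NU | 4 | LS | 40

(KW, 2, FL, 39); (KW, 2, JV, 39); (KW, 2, LS, 39); (NU, 4, FL, 40); (NU, 4, JV, 40); (NU, 4, LS, 40)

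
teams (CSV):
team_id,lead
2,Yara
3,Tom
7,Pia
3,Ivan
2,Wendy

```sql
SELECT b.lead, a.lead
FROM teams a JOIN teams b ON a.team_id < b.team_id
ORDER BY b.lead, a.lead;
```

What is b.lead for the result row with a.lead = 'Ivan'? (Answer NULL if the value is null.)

INNER JOIN keeps only pairs where the ON condition holds.
Matching on a.team_id < b.team_id.
- a row (team_id=2): matches 3 b row(s) → 3 output row(s).
- a row (team_id=3): matches 1 b row(s) → 1 output row(s).
- a row (team_id=7): no match → dropped.
- a row (team_id=3): matches 1 b row(s) → 1 output row(s).
- a row (team_id=2): matches 3 b row(s) → 3 output row(s).

Pia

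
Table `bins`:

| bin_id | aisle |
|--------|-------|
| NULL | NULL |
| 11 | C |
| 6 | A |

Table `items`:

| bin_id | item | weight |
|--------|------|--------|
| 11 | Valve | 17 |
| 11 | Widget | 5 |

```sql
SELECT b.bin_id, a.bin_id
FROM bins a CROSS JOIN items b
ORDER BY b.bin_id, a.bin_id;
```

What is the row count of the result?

CROSS JOIN pairs every row of `bins` with every row of `items`: 3 × 2 = 6 rows.

6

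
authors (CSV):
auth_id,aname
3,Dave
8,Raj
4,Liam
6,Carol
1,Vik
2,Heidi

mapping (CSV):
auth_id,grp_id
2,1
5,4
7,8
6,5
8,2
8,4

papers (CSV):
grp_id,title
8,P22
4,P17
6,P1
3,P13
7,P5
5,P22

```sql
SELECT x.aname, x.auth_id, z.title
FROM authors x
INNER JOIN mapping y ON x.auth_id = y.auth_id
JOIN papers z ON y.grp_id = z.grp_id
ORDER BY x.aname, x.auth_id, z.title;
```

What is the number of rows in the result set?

2

Step 1 — x INNER JOIN y on auth_id → 4 row(s).
Then INNER JOIN `papers z` on grp_id: keep only rows whose y.grp_id appears in z.
Result: 2 row(s).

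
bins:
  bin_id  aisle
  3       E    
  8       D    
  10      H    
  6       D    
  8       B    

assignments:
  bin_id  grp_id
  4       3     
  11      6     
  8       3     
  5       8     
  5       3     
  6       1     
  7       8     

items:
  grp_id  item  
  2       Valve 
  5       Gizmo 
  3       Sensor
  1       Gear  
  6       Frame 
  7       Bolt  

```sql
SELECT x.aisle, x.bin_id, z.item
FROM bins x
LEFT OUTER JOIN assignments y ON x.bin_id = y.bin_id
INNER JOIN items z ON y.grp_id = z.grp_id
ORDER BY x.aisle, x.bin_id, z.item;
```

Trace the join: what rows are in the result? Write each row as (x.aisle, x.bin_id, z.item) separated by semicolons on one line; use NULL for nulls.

(B, 8, Sensor); (D, 6, Gear); (D, 8, Sensor)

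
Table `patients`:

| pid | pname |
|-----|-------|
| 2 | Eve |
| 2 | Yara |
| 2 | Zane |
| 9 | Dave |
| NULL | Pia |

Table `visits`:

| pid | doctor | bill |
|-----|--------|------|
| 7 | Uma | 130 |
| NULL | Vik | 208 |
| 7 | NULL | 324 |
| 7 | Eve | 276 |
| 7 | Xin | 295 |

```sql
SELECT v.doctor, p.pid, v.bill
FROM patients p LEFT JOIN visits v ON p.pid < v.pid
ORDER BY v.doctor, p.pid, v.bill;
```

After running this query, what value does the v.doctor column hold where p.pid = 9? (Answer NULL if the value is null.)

NULL

LEFT JOIN keeps every row from `patients`; unmatched rows get NULL for `visits`'s columns.
Matching on p.pid < v.pid. A NULL in a compared column never satisfies the condition.
- pid=2: 4 matching v row(s), so 4 row(s) emitted.
- pid=2: 4 matching v row(s), so 4 row(s) emitted.
- pid=2: 4 matching v row(s), so 4 row(s) emitted.
- pid=9: no v row matches, row kept with v columns NULL.
- pid=NULL: no v row matches, row kept with v columns NULL.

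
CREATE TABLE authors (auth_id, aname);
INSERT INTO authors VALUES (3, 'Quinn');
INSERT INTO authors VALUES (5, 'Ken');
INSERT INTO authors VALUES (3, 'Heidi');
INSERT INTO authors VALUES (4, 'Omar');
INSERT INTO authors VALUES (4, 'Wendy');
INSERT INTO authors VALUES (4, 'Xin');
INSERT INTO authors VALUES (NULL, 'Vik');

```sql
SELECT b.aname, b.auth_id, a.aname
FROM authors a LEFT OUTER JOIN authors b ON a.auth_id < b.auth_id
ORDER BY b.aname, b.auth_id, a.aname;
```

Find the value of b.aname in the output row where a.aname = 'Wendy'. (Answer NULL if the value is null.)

LEFT JOIN keeps every row from `authors a`; unmatched rows get NULL for `authors b`'s columns.
Matching on a.auth_id < b.auth_id. A NULL in a compared column never satisfies the condition.
Matched pairs: 11; unmatched a rows kept: 2.

Ken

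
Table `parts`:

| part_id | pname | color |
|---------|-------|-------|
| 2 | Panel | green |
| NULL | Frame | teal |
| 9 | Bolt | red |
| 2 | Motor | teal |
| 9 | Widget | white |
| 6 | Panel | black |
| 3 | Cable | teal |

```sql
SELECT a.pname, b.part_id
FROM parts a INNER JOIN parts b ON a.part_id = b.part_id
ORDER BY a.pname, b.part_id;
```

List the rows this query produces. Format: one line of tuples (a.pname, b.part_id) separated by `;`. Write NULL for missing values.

INNER JOIN keeps only pairs where the ON condition holds.
Matching on a.part_id = b.part_id. A NULL in a compared column never satisfies the condition.
- a (part_id=2) pairs with 2 row(s) of b.
- a (part_id=NULL) has no partner → excluded.
- a (part_id=9) pairs with 2 row(s) of b.
- a (part_id=2) pairs with 2 row(s) of b.
- a (part_id=9) pairs with 2 row(s) of b.
- a (part_id=6) pairs with 1 row(s) of b.
- a (part_id=3) pairs with 1 row(s) of b.
After projecting and ordering:
a.pname | b.part_id
Bolt | 9
Bolt | 9
Cable | 3
Motor | 2
Motor | 2
Panel | 2
Panel | 2
Panel | 6
Widget | 9
Widget | 9

(Bolt, 9); (Bolt, 9); (Cable, 3); (Motor, 2); (Motor, 2); (Panel, 2); (Panel, 2); (Panel, 6); (Widget, 9); (Widget, 9)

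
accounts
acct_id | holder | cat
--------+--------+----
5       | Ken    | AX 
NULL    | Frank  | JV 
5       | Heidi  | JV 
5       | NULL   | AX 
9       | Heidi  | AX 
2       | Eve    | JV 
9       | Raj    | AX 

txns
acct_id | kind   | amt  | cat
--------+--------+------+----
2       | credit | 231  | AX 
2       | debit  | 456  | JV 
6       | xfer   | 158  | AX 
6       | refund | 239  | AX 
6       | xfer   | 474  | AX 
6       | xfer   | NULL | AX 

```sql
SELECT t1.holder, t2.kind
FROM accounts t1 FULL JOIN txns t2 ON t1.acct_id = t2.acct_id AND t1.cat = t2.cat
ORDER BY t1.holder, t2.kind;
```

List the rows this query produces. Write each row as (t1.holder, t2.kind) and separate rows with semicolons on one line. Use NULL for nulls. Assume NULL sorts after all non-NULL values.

FULL OUTER JOIN keeps every row from both sides; unmatched rows get NULL for the other side's columns.
Matching on t1.acct_id = t2.acct_id AND t1.cat = t2.cat. A NULL in a compared column never satisfies the condition.
- t1 (acct_id=5, cat=AX) has no partner → padded with NULL.
- t1 (acct_id=NULL, cat=JV) has no partner → padded with NULL.
- t1 (acct_id=5, cat=JV) has no partner → padded with NULL.
- t1 (acct_id=5, cat=AX) has no partner → padded with NULL.
- t1 (acct_id=9, cat=AX) has no partner → padded with NULL.
- t1 (acct_id=2, cat=JV) pairs with 1 row(s) of t2.
- t1 (acct_id=9, cat=AX) has no partner → padded with NULL.
- 5 t2 row(s) had no t1 match → kept, t1 columns NULL.

(Eve, debit); (Frank, NULL); (Heidi, NULL); (Heidi, NULL); (Ken, NULL); (Raj, NULL); (NULL, credit); (NULL, refund); (NULL, xfer); (NULL, xfer); (NULL, xfer); (NULL, NULL)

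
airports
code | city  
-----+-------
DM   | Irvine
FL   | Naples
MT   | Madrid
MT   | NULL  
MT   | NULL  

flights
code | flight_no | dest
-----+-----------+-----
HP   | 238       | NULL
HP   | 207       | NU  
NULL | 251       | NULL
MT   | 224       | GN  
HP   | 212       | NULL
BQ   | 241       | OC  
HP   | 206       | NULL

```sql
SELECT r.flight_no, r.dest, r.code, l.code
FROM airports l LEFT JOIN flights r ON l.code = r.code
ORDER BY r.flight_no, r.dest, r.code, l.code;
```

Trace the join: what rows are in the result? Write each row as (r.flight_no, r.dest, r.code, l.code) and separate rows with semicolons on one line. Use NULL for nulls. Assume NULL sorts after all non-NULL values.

(224, GN, MT, MT); (224, GN, MT, MT); (224, GN, MT, MT); (NULL, NULL, NULL, DM); (NULL, NULL, NULL, FL)

LEFT JOIN keeps every row from `airports`; unmatched rows get NULL for `flights`'s columns.
Matching on l.code = r.code. A NULL in a compared column never satisfies the condition.
Matched pairs: 3; unmatched l rows kept: 2.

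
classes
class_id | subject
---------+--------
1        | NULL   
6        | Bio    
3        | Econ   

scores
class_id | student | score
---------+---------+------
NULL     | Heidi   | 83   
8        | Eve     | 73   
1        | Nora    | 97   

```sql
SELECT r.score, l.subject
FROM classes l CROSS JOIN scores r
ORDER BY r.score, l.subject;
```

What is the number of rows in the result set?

CROSS JOIN pairs every row of `classes` with every row of `scores`: 3 × 3 = 9 rows.

9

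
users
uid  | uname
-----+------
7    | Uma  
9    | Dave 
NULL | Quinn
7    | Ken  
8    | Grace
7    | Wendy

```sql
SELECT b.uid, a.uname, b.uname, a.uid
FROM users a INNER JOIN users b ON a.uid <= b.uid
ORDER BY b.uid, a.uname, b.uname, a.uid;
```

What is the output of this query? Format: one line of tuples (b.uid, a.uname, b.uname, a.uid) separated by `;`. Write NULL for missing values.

(7, Ken, Ken, 7); (7, Ken, Uma, 7); (7, Ken, Wendy, 7); (7, Uma, Ken, 7); (7, Uma, Uma, 7); (7, Uma, Wendy, 7); (7, Wendy, Ken, 7); (7, Wendy, Uma, 7); (7, Wendy, Wendy, 7); (8, Grace, Grace, 8); (8, Ken, Grace, 7); (8, Uma, Grace, 7); (8, Wendy, Grace, 7); (9, Dave, Dave, 9); (9, Grace, Dave, 8); (9, Ken, Dave, 7); (9, Uma, Dave, 7); (9, Wendy, Dave, 7)

INNER JOIN keeps only pairs where the ON condition holds.
Matching on a.uid <= b.uid. A NULL in a compared column never satisfies the condition.
- a row (uid=7): matches 5 b row(s) → 5 output row(s).
- a row (uid=9): matches 1 b row(s) → 1 output row(s).
- a row (uid=NULL): no match → dropped.
- a row (uid=7): matches 5 b row(s) → 5 output row(s).
- a row (uid=8): matches 2 b row(s) → 2 output row(s).
- a row (uid=7): matches 5 b row(s) → 5 output row(s).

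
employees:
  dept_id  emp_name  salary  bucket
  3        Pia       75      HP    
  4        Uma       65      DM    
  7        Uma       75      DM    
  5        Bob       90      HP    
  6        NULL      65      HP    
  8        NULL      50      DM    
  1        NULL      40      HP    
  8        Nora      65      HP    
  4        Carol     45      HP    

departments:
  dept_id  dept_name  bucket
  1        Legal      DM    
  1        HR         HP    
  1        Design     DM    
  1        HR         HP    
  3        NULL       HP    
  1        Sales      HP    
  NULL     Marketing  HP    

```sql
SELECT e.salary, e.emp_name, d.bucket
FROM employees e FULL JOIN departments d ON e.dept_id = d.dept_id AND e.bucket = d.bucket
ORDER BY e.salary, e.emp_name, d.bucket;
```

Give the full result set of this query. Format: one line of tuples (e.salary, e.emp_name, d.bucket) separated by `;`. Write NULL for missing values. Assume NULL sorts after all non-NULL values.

(40, NULL, HP); (40, NULL, HP); (40, NULL, HP); (45, Carol, NULL); (50, NULL, NULL); (65, Nora, NULL); (65, Uma, NULL); (65, NULL, NULL); (75, Pia, HP); (75, Uma, NULL); (90, Bob, NULL); (NULL, NULL, DM); (NULL, NULL, DM); (NULL, NULL, HP)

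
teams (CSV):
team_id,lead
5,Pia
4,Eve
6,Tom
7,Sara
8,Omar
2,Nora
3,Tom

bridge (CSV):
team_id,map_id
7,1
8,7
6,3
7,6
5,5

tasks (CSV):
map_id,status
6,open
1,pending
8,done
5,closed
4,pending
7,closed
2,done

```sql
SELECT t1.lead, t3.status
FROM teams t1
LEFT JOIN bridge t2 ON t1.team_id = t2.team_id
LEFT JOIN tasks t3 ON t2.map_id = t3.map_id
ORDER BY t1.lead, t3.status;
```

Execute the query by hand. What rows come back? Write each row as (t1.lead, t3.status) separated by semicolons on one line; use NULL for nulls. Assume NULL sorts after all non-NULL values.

Evaluate left to right. First `teams t1 LEFT JOIN bridge t2` on team_id: 8 row(s).
Then LEFT JOIN `tasks t3` on map_id: each of those 8 rows is kept; rows whose t2.map_id has no match in t3 get NULL for t3's columns.

(Eve, NULL); (Nora, NULL); (Omar, closed); (Pia, closed); (Sara, open); (Sara, pending); (Tom, NULL); (Tom, NULL)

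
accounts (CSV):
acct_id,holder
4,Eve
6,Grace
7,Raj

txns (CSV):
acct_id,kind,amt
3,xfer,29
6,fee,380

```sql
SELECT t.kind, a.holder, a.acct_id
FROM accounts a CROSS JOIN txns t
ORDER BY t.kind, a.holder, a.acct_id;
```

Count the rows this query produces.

CROSS JOIN pairs every row of `accounts` with every row of `txns`: 3 × 2 = 6 rows.

6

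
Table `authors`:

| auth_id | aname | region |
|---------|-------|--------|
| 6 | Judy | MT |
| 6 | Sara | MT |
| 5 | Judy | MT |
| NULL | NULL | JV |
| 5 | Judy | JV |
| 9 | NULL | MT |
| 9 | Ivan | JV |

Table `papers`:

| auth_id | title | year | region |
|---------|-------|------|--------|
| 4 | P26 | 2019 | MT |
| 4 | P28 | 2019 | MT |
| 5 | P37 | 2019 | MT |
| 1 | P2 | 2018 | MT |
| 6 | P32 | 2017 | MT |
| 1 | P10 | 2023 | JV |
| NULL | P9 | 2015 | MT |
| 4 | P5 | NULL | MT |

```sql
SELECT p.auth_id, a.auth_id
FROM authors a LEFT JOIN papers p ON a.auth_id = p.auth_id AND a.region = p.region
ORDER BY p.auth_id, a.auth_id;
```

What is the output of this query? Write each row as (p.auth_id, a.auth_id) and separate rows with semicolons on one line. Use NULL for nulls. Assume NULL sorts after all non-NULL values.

(5, 5); (6, 6); (6, 6); (NULL, 5); (NULL, 9); (NULL, 9); (NULL, NULL)

LEFT JOIN keeps every row from `authors`; unmatched rows get NULL for `papers`'s columns.
Matching on a.auth_id = p.auth_id AND a.region = p.region. A NULL in a compared column never satisfies the condition.
- a row (auth_id=6, region=MT): matches 1 p row(s) → 1 output row(s).
- a row (auth_id=6, region=MT): matches 1 p row(s) → 1 output row(s).
- a row (auth_id=5, region=MT): matches 1 p row(s) → 1 output row(s).
- a row (auth_id=NULL, region=JV): no match → kept, p columns NULL.
- a row (auth_id=5, region=JV): no match → kept, p columns NULL.
- a row (auth_id=9, region=MT): no match → kept, p columns NULL.
- a row (auth_id=9, region=JV): no match → kept, p columns NULL.
After projecting and ordering:
p.auth_id | a.auth_id
5 | 5
6 | 6
6 | 6
NULL | 5
NULL | 9
NULL | 9
NULL | NULL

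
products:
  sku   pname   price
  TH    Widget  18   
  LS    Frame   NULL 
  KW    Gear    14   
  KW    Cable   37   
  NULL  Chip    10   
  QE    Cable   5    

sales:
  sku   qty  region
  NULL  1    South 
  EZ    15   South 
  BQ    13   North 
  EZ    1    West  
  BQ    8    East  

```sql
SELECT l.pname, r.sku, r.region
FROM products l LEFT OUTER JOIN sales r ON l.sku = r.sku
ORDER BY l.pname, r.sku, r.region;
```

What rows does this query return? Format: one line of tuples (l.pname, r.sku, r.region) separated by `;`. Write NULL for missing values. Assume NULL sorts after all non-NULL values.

(Cable, NULL, NULL); (Cable, NULL, NULL); (Chip, NULL, NULL); (Frame, NULL, NULL); (Gear, NULL, NULL); (Widget, NULL, NULL)

LEFT JOIN keeps every row from `products`; unmatched rows get NULL for `sales`'s columns.
Matching on l.sku = r.sku. A NULL in a compared column never satisfies the condition.
Matched pairs: 0; unmatched l rows kept: 6.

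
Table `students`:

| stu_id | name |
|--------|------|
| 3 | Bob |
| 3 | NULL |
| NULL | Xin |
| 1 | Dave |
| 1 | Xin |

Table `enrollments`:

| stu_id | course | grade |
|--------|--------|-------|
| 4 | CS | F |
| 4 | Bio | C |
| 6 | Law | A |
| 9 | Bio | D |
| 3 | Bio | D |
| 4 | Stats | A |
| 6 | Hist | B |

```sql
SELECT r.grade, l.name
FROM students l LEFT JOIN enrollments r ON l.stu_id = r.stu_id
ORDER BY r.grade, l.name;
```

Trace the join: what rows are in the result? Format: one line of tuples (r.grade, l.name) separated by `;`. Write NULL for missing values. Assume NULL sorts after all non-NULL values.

(D, Bob); (D, NULL); (NULL, Dave); (NULL, Xin); (NULL, Xin)

LEFT JOIN keeps every row from `students`; unmatched rows get NULL for `enrollments`'s columns.
Matching on l.stu_id = r.stu_id. A NULL in a compared column never satisfies the condition.
- l[0] stu_id=3 → 1 match(es) in r → 1 row(s).
- l[1] stu_id=3 → 1 match(es) in r → 1 row(s).
- l[2] stu_id=NULL → no match; kept with NULLs on the r side.
- l[3] stu_id=1 → no match; kept with NULLs on the r side.
- l[4] stu_id=1 → no match; kept with NULLs on the r side.
After projecting and ordering:
r.grade | l.name
D | Bob
D | NULL
NULL | Dave
NULL | Xin
NULL | Xin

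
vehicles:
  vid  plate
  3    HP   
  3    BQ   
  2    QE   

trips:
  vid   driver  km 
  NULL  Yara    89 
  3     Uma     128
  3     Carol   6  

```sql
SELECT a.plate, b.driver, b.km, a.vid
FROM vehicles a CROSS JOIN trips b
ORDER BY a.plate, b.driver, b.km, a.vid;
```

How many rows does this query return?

CROSS JOIN pairs every row of `vehicles` with every row of `trips`: 3 × 3 = 9 rows.

9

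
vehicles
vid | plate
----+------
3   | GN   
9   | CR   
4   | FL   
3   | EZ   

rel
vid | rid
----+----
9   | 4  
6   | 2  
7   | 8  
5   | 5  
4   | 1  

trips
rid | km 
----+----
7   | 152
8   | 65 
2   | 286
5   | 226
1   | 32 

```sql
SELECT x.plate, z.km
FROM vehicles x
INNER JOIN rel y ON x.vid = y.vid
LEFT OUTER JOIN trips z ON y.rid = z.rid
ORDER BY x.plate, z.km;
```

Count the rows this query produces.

Joins associate left-to-right: vehicles INNER JOIN rel on vid gives 2 intermediate row(s).
Then LEFT JOIN `trips z` on rid: each of those 2 rows is kept; rows whose y.rid has no match in z get NULL for z's columns.
Result: 2 row(s).

2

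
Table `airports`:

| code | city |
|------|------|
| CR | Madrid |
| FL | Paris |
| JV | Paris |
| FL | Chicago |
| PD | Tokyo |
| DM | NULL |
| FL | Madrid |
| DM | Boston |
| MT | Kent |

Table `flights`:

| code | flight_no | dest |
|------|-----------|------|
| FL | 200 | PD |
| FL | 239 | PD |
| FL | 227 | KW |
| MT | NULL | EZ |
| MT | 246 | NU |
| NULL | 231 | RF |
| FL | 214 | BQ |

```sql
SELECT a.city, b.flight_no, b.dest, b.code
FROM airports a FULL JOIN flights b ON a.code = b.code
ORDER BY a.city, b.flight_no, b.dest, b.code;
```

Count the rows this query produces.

20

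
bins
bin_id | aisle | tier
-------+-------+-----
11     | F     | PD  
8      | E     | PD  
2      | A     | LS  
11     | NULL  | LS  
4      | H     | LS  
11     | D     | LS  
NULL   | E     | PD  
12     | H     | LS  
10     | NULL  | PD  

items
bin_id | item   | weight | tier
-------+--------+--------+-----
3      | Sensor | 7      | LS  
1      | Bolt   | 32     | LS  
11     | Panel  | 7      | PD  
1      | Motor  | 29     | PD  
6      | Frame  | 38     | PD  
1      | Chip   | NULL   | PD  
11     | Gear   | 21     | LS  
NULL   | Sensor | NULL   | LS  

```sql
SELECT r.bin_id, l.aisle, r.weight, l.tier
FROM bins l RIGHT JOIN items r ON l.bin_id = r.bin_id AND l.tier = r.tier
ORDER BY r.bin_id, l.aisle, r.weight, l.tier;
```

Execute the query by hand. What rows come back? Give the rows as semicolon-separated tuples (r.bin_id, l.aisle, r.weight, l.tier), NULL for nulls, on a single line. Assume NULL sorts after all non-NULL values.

RIGHT JOIN keeps every row from `items`; unmatched rows get NULL for `bins`'s columns.
Matching on l.bin_id = r.bin_id AND l.tier = r.tier. A NULL in a compared column never satisfies the condition.
- l row (bin_id=11, tier=PD): matches 1 r row(s) → 1 output row(s).
- l row (bin_id=8, tier=PD): no match.
- l row (bin_id=2, tier=LS): no match.
- l row (bin_id=11, tier=LS): matches 1 r row(s) → 1 output row(s).
- l row (bin_id=4, tier=LS): no match.
- l row (bin_id=11, tier=LS): matches 1 r row(s) → 1 output row(s).
- l row (bin_id=NULL, tier=PD): no match.
- l row (bin_id=12, tier=LS): no match.
- l row (bin_id=10, tier=PD): no match.
- plus 6 unmatched r row(s), each kept with NULL l columns.
After projecting and ordering:
r.bin_id | l.aisle | r.weight | l.tier
1 | NULL | 29 | NULL
1 | NULL | 32 | NULL
1 | NULL | NULL | NULL
3 | NULL | 7 | NULL
6 | NULL | 38 | NULL
11 | D | 21 | LS
11 | F | 7 | PD
11 | NULL | 21 | LS
NULL | NULL | NULL | NULL

(1, NULL, 29, NULL); (1, NULL, 32, NULL); (1, NULL, NULL, NULL); (3, NULL, 7, NULL); (6, NULL, 38, NULL); (11, D, 21, LS); (11, F, 7, PD); (11, NULL, 21, LS); (NULL, NULL, NULL, NULL)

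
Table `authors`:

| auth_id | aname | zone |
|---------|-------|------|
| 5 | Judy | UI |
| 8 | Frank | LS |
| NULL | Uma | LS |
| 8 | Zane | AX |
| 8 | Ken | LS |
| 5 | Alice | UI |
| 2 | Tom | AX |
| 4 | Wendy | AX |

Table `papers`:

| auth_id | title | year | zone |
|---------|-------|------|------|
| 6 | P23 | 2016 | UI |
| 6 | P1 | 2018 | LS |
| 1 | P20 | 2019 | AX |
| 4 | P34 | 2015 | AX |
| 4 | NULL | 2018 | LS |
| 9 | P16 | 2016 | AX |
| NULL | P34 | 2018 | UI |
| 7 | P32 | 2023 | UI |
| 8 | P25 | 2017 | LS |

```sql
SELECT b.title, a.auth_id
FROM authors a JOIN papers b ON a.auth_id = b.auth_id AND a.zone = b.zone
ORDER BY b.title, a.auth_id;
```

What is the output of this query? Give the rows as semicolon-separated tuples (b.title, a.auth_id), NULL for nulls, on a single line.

INNER JOIN keeps only pairs where the ON condition holds.
Matching on a.auth_id = b.auth_id AND a.zone = b.zone. A NULL in a compared column never satisfies the condition.
- a (auth_id=5, zone=UI) has no partner → excluded.
- a (auth_id=8, zone=LS) pairs with 1 row(s) of b.
- a (auth_id=NULL, zone=LS) has no partner → excluded.
- a (auth_id=8, zone=AX) has no partner → excluded.
- a (auth_id=8, zone=LS) pairs with 1 row(s) of b.
- a (auth_id=5, zone=UI) has no partner → excluded.
- a (auth_id=2, zone=AX) has no partner → excluded.
- a (auth_id=4, zone=AX) pairs with 1 row(s) of b.
After projecting and ordering:
b.title | a.auth_id
P25 | 8
P25 | 8
P34 | 4

(P25, 8); (P25, 8); (P34, 4)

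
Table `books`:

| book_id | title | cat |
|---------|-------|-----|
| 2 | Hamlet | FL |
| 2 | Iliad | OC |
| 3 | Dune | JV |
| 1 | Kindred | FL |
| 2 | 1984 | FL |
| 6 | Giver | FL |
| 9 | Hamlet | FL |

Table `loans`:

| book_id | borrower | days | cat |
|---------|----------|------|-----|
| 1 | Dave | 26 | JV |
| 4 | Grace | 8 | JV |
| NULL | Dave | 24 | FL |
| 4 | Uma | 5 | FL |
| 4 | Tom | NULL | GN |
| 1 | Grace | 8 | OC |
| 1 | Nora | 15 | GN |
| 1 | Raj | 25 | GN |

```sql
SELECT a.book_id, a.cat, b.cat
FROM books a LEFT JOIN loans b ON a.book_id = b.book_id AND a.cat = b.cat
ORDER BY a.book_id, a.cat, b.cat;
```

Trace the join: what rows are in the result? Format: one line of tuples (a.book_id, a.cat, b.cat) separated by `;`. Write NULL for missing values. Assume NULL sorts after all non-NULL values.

LEFT JOIN keeps every row from `books`; unmatched rows get NULL for `loans`'s columns.
Matching on a.book_id = b.book_id AND a.cat = b.cat. A NULL in a compared column never satisfies the condition.
Matched pairs: 0; unmatched a rows kept: 7.

(1, FL, NULL); (2, FL, NULL); (2, FL, NULL); (2, OC, NULL); (3, JV, NULL); (6, FL, NULL); (9, FL, NULL)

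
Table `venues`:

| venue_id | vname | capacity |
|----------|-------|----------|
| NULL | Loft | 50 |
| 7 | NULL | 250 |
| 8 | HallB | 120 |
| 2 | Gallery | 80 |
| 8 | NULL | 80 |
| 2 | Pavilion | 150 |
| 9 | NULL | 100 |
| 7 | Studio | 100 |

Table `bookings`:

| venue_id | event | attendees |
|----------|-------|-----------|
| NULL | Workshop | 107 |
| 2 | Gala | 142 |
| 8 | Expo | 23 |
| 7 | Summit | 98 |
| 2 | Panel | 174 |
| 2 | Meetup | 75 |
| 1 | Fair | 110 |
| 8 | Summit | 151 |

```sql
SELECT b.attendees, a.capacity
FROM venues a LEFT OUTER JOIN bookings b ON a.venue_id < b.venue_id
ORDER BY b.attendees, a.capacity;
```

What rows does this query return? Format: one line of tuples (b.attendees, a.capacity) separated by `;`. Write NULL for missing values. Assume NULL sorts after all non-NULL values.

LEFT JOIN keeps every row from `venues`; unmatched rows get NULL for `bookings`'s columns.
Matching on a.venue_id < b.venue_id. A NULL in a compared column never satisfies the condition.
Matched pairs: 10; unmatched a rows kept: 4.

(23, 80); (23, 100); (23, 150); (23, 250); (98, 80); (98, 150); (151, 80); (151, 100); (151, 150); (151, 250); (NULL, 50); (NULL, 80); (NULL, 100); (NULL, 120)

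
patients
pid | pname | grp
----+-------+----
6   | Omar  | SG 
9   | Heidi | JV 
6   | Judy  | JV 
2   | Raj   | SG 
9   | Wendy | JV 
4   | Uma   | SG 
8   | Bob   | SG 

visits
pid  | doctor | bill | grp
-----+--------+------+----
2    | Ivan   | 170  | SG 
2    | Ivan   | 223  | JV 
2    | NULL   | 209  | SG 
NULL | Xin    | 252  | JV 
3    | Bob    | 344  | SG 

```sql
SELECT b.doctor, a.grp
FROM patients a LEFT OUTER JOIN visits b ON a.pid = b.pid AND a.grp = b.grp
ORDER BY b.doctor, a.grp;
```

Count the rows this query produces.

8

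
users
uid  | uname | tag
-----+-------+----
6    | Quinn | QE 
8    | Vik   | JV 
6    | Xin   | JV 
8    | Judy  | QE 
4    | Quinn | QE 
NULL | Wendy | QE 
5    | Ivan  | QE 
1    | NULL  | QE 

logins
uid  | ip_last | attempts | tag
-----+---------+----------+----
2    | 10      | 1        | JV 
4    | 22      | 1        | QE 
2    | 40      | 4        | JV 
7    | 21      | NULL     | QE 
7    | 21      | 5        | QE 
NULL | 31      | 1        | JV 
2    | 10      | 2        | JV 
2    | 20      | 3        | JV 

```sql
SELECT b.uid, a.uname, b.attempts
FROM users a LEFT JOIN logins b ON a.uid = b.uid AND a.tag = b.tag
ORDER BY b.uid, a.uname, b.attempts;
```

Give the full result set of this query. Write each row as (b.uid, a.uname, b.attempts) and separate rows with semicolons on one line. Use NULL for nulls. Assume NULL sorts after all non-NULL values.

LEFT JOIN keeps every row from `users`; unmatched rows get NULL for `logins`'s columns.
Matching on a.uid = b.uid AND a.tag = b.tag. A NULL in a compared column never satisfies the condition.
Matched pairs: 1; unmatched a rows kept: 7.

(4, Quinn, 1); (NULL, Ivan, NULL); (NULL, Judy, NULL); (NULL, Quinn, NULL); (NULL, Vik, NULL); (NULL, Wendy, NULL); (NULL, Xin, NULL); (NULL, NULL, NULL)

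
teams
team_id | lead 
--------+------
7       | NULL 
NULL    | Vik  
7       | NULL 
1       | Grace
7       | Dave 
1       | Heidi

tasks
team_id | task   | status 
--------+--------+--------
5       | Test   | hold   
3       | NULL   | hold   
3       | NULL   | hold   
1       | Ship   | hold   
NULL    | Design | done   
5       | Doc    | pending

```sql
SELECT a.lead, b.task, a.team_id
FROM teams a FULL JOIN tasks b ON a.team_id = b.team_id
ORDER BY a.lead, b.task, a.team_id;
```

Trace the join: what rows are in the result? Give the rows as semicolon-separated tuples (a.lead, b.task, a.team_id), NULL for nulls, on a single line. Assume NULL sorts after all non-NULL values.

(Dave, NULL, 7); (Grace, Ship, 1); (Heidi, Ship, 1); (Vik, NULL, NULL); (NULL, Design, NULL); (NULL, Doc, NULL); (NULL, Test, NULL); (NULL, NULL, 7); (NULL, NULL, 7); (NULL, NULL, NULL); (NULL, NULL, NULL)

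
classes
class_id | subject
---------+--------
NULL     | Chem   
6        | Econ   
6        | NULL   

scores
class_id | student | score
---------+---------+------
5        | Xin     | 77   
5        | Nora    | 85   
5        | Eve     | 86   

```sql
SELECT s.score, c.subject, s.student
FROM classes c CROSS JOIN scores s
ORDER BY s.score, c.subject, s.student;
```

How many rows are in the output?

CROSS JOIN pairs every row of `classes` with every row of `scores`: 3 × 3 = 9 rows.

9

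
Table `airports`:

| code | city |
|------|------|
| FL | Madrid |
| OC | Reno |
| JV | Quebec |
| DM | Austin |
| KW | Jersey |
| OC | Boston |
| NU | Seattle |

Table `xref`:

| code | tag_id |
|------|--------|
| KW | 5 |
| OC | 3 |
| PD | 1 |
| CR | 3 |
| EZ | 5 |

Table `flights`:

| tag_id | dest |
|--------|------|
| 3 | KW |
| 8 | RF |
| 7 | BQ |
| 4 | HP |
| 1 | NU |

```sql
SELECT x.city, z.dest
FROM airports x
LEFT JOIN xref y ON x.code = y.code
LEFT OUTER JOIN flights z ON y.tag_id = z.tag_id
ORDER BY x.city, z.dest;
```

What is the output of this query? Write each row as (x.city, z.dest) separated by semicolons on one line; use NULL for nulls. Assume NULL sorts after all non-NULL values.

Evaluate left to right. First `airports x LEFT JOIN xref y` on code: 7 row(s).
Then LEFT JOIN `flights z` on tag_id: each of those 7 rows is kept; rows whose y.tag_id has no match in z get NULL for z's columns.

(Austin, NULL); (Boston, KW); (Jersey, NULL); (Madrid, NULL); (Quebec, NULL); (Reno, KW); (Seattle, NULL)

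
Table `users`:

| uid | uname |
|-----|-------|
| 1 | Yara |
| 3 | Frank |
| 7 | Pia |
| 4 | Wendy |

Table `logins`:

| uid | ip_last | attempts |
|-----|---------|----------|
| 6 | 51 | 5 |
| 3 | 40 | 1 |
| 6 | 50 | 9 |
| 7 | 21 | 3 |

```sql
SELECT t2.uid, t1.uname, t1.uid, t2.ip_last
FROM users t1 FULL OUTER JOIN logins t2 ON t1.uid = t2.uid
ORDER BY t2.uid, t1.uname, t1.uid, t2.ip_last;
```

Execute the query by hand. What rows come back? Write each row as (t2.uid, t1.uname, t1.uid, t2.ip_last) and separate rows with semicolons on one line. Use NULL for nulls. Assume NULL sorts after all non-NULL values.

FULL OUTER JOIN keeps every row from both sides; unmatched rows get NULL for the other side's columns.
Matching on t1.uid = t2.uid.
- t1[0] uid=1 → no match; kept with NULLs on the t2 side.
- t1[1] uid=3 → 1 match(es) in t2 → 1 row(s).
- t1[2] uid=7 → 1 match(es) in t2 → 1 row(s).
- t1[3] uid=4 → no match; kept with NULLs on the t2 side.
- 2 t2 row(s) had no t1 match → kept, t1 columns NULL.
After projecting and ordering:
t2.uid | t1.uname | t1.uid | t2.ip_last
3 | Frank | 3 | 40
6 | NULL | NULL | 50
6 | NULL | NULL | 51
7 | Pia | 7 | 21
NULL | Wendy | 4 | NULL
NULL | Yara | 1 | NULL

(3, Frank, 3, 40); (6, NULL, NULL, 50); (6, NULL, NULL, 51); (7, Pia, 7, 21); (NULL, Wendy, 4, NULL); (NULL, Yara, 1, NULL)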